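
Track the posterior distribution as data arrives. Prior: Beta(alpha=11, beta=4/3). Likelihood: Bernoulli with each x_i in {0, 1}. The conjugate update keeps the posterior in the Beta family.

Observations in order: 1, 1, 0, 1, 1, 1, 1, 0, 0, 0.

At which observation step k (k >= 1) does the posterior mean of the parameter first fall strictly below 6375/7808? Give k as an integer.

obs 1: x=1 → posterior Beta(12, 4/3)
obs 2: x=1 → posterior Beta(13, 4/3)
obs 3: x=0 → posterior Beta(13, 7/3)
obs 4: x=1 → posterior Beta(14, 7/3)
obs 5: x=1 → posterior Beta(15, 7/3)
obs 6: x=1 → posterior Beta(16, 7/3)
obs 7: x=1 → posterior Beta(17, 7/3)
obs 8: x=0 → posterior Beta(17, 10/3)
obs 9: x=0 → posterior Beta(17, 13/3)
obs 10: x=0 → posterior Beta(17, 16/3)

k = 9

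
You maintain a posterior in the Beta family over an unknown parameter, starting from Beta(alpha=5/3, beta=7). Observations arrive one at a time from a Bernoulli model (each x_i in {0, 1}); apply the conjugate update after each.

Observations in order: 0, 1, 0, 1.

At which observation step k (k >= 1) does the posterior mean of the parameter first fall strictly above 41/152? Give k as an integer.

k = 4

obs 1: x=0 → posterior Beta(5/3, 8)
obs 2: x=1 → posterior Beta(8/3, 8)
obs 3: x=0 → posterior Beta(8/3, 9)
obs 4: x=1 → posterior Beta(11/3, 9)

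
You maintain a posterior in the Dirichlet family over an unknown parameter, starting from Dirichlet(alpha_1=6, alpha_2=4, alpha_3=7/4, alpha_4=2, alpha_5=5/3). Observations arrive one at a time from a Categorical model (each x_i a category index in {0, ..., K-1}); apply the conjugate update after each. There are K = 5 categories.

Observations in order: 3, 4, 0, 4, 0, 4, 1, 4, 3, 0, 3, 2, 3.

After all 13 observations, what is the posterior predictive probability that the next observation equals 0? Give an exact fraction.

108/341

obs 1: x=3 → posterior Dirichlet(6, 4, 7/4, 3, 5/3)
obs 2: x=4 → posterior Dirichlet(6, 4, 7/4, 3, 8/3)
obs 3: x=0 → posterior Dirichlet(7, 4, 7/4, 3, 8/3)
obs 4: x=4 → posterior Dirichlet(7, 4, 7/4, 3, 11/3)
obs 5: x=0 → posterior Dirichlet(8, 4, 7/4, 3, 11/3)
obs 6: x=4 → posterior Dirichlet(8, 4, 7/4, 3, 14/3)
obs 7: x=1 → posterior Dirichlet(8, 5, 7/4, 3, 14/3)
obs 8: x=4 → posterior Dirichlet(8, 5, 7/4, 3, 17/3)
obs 9: x=3 → posterior Dirichlet(8, 5, 7/4, 4, 17/3)
obs 10: x=0 → posterior Dirichlet(9, 5, 7/4, 4, 17/3)
obs 11: x=3 → posterior Dirichlet(9, 5, 7/4, 5, 17/3)
obs 12: x=2 → posterior Dirichlet(9, 5, 11/4, 5, 17/3)
obs 13: x=3 → posterior Dirichlet(9, 5, 11/4, 6, 17/3)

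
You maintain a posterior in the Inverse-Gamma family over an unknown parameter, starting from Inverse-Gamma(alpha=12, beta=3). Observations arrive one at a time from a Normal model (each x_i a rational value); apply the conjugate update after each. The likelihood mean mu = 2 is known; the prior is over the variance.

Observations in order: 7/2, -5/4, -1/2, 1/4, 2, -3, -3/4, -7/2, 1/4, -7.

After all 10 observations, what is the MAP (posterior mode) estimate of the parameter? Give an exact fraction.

obs 1: x=7/2 → posterior Inverse-Gamma(25/2, 33/8)
obs 2: x=-5/4 → posterior Inverse-Gamma(13, 301/32)
obs 3: x=-1/2 → posterior Inverse-Gamma(27/2, 401/32)
obs 4: x=1/4 → posterior Inverse-Gamma(14, 225/16)
obs 5: x=2 → posterior Inverse-Gamma(29/2, 225/16)
obs 6: x=-3 → posterior Inverse-Gamma(15, 425/16)
obs 7: x=-3/4 → posterior Inverse-Gamma(31/2, 971/32)
obs 8: x=-7/2 → posterior Inverse-Gamma(16, 1455/32)
obs 9: x=1/4 → posterior Inverse-Gamma(33/2, 47)
obs 10: x=-7 → posterior Inverse-Gamma(17, 175/2)

175/36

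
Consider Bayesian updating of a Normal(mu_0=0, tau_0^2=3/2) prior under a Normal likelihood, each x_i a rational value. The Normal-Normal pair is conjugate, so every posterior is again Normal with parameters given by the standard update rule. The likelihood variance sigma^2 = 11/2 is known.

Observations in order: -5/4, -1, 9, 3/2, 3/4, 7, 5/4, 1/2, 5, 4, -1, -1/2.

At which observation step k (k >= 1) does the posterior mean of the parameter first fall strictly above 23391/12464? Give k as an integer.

k = 10

obs 1: x=-5/4 → posterior Normal(-15/56, 33/28)
obs 2: x=-1 → posterior Normal(-27/68, 33/34)
obs 3: x=9 → posterior Normal(81/80, 33/40)
obs 4: x=3/2 → posterior Normal(99/92, 33/46)
obs 5: x=3/4 → posterior Normal(27/26, 33/52)
obs 6: x=7 → posterior Normal(48/29, 33/58)
obs 7: x=5/4 → posterior Normal(207/128, 33/64)
obs 8: x=1/2 → posterior Normal(213/140, 33/70)
obs 9: x=5 → posterior Normal(273/152, 33/76)
obs 10: x=4 → posterior Normal(321/164, 33/82)
obs 11: x=-1 → posterior Normal(309/176, 3/8)
obs 12: x=-1/2 → posterior Normal(303/188, 33/94)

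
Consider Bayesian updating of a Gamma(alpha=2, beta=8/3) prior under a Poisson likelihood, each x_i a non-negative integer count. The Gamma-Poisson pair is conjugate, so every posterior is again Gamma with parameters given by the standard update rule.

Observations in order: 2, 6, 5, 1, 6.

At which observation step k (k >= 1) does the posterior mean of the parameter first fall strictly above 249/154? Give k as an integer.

k = 2

obs 1: x=2 → posterior Gamma(4, 11/3)
obs 2: x=6 → posterior Gamma(10, 14/3)
obs 3: x=5 → posterior Gamma(15, 17/3)
obs 4: x=1 → posterior Gamma(16, 20/3)
obs 5: x=6 → posterior Gamma(22, 23/3)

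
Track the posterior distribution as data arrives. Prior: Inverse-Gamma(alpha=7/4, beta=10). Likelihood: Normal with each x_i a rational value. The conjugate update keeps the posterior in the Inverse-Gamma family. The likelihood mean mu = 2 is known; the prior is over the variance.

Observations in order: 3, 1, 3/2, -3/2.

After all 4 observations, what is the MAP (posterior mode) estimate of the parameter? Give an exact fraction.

obs 1: x=3 → posterior Inverse-Gamma(9/4, 21/2)
obs 2: x=1 → posterior Inverse-Gamma(11/4, 11)
obs 3: x=3/2 → posterior Inverse-Gamma(13/4, 89/8)
obs 4: x=-3/2 → posterior Inverse-Gamma(15/4, 69/4)

69/19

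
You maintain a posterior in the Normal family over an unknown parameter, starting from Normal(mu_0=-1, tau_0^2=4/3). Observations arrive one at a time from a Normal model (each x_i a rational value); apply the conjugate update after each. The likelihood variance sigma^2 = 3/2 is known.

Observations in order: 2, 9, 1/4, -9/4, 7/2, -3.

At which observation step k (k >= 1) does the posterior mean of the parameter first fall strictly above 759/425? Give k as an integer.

obs 1: x=2 → posterior Normal(7/17, 12/17)
obs 2: x=9 → posterior Normal(79/25, 12/25)
obs 3: x=1/4 → posterior Normal(27/11, 4/11)
obs 4: x=-9/4 → posterior Normal(63/41, 12/41)
obs 5: x=7/2 → posterior Normal(13/7, 12/49)
obs 6: x=-3 → posterior Normal(67/57, 4/19)

k = 2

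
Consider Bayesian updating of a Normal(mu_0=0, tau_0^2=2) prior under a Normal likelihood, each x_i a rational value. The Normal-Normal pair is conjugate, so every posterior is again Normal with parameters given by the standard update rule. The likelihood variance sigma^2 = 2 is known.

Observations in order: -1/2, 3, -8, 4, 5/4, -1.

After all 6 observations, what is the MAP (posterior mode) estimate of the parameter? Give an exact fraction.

obs 1: x=-1/2 → posterior Normal(-1/4, 1)
obs 2: x=3 → posterior Normal(5/6, 2/3)
obs 3: x=-8 → posterior Normal(-11/8, 1/2)
obs 4: x=4 → posterior Normal(-3/10, 2/5)
obs 5: x=5/4 → posterior Normal(-1/24, 1/3)
obs 6: x=-1 → posterior Normal(-5/28, 2/7)

-5/28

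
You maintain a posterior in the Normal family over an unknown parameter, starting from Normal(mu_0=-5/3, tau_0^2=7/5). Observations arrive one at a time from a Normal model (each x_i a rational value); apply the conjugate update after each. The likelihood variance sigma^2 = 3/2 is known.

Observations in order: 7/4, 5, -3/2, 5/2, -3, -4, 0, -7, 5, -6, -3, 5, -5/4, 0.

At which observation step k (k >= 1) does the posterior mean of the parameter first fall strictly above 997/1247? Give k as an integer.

obs 1: x=7/4 → posterior Normal(-1/58, 21/29)
obs 2: x=5 → posterior Normal(139/86, 21/43)
obs 3: x=-3/2 → posterior Normal(97/114, 7/19)
obs 4: x=5/2 → posterior Normal(167/142, 21/71)
obs 5: x=-3 → posterior Normal(83/170, 21/85)
obs 6: x=-4 → posterior Normal(-29/198, 7/33)
obs 7: x=0 → posterior Normal(-29/226, 21/113)
obs 8: x=-7 → posterior Normal(-225/254, 21/127)
obs 9: x=5 → posterior Normal(-85/282, 7/47)
obs 10: x=-6 → posterior Normal(-253/310, 21/155)
obs 11: x=-3 → posterior Normal(-337/338, 21/169)
obs 12: x=5 → posterior Normal(-197/366, 7/61)
obs 13: x=-5/4 → posterior Normal(-116/197, 21/197)
obs 14: x=0 → posterior Normal(-116/211, 21/211)

k = 2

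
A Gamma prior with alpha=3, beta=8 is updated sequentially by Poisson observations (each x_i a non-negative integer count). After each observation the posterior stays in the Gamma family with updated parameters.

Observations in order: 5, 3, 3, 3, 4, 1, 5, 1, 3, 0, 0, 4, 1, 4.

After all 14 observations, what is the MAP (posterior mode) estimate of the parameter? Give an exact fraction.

obs 1: x=5 → posterior Gamma(8, 9)
obs 2: x=3 → posterior Gamma(11, 10)
obs 3: x=3 → posterior Gamma(14, 11)
obs 4: x=3 → posterior Gamma(17, 12)
obs 5: x=4 → posterior Gamma(21, 13)
obs 6: x=1 → posterior Gamma(22, 14)
obs 7: x=5 → posterior Gamma(27, 15)
obs 8: x=1 → posterior Gamma(28, 16)
obs 9: x=3 → posterior Gamma(31, 17)
obs 10: x=0 → posterior Gamma(31, 18)
obs 11: x=0 → posterior Gamma(31, 19)
obs 12: x=4 → posterior Gamma(35, 20)
obs 13: x=1 → posterior Gamma(36, 21)
obs 14: x=4 → posterior Gamma(40, 22)

39/22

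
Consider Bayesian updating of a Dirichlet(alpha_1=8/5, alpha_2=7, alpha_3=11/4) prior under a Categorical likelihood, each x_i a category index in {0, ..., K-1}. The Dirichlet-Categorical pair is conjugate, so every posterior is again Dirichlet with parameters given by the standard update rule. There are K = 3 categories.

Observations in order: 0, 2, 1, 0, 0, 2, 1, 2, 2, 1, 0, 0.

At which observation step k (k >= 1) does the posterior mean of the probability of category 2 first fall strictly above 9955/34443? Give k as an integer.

k = 8

obs 1: x=0 → posterior Dirichlet(13/5, 7, 11/4)
obs 2: x=2 → posterior Dirichlet(13/5, 7, 15/4)
obs 3: x=1 → posterior Dirichlet(13/5, 8, 15/4)
obs 4: x=0 → posterior Dirichlet(18/5, 8, 15/4)
obs 5: x=0 → posterior Dirichlet(23/5, 8, 15/4)
obs 6: x=2 → posterior Dirichlet(23/5, 8, 19/4)
obs 7: x=1 → posterior Dirichlet(23/5, 9, 19/4)
obs 8: x=2 → posterior Dirichlet(23/5, 9, 23/4)
obs 9: x=2 → posterior Dirichlet(23/5, 9, 27/4)
obs 10: x=1 → posterior Dirichlet(23/5, 10, 27/4)
obs 11: x=0 → posterior Dirichlet(28/5, 10, 27/4)
obs 12: x=0 → posterior Dirichlet(33/5, 10, 27/4)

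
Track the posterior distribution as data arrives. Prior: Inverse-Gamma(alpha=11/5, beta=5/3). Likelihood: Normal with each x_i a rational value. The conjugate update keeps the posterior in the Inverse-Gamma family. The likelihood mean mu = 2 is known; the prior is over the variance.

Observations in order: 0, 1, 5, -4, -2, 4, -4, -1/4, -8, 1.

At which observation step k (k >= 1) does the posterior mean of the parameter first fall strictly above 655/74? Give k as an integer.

obs 1: x=0 → posterior Inverse-Gamma(27/10, 11/3)
obs 2: x=1 → posterior Inverse-Gamma(16/5, 25/6)
obs 3: x=5 → posterior Inverse-Gamma(37/10, 26/3)
obs 4: x=-4 → posterior Inverse-Gamma(21/5, 80/3)
obs 5: x=-2 → posterior Inverse-Gamma(47/10, 104/3)
obs 6: x=4 → posterior Inverse-Gamma(26/5, 110/3)
obs 7: x=-4 → posterior Inverse-Gamma(57/10, 164/3)
obs 8: x=-1/4 → posterior Inverse-Gamma(31/5, 5491/96)
obs 9: x=-8 → posterior Inverse-Gamma(67/10, 10291/96)
obs 10: x=1 → posterior Inverse-Gamma(36/5, 10339/96)

k = 5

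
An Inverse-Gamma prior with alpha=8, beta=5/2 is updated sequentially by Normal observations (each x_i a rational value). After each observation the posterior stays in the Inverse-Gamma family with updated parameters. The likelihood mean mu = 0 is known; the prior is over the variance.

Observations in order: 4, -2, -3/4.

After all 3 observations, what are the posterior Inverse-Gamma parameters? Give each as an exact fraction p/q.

obs 1: x=4 → posterior Inverse-Gamma(17/2, 21/2)
obs 2: x=-2 → posterior Inverse-Gamma(9, 25/2)
obs 3: x=-3/4 → posterior Inverse-Gamma(19/2, 409/32)

alpha=19/2, beta=409/32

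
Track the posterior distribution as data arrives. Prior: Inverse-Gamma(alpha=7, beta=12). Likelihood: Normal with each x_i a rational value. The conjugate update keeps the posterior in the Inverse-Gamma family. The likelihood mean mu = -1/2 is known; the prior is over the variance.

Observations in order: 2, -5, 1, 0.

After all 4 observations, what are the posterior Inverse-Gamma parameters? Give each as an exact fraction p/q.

obs 1: x=2 → posterior Inverse-Gamma(15/2, 121/8)
obs 2: x=-5 → posterior Inverse-Gamma(8, 101/4)
obs 3: x=1 → posterior Inverse-Gamma(17/2, 211/8)
obs 4: x=0 → posterior Inverse-Gamma(9, 53/2)

alpha=9, beta=53/2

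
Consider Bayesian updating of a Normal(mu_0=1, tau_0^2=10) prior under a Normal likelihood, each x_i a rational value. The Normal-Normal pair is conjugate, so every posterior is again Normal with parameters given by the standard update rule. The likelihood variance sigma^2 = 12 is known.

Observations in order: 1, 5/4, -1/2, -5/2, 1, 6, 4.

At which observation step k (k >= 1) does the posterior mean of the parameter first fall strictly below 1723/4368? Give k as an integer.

obs 1: x=1 → posterior Normal(1, 60/11)
obs 2: x=5/4 → posterior Normal(69/64, 15/4)
obs 3: x=-1/2 → posterior Normal(59/84, 20/7)
obs 4: x=-5/2 → posterior Normal(9/104, 30/13)
obs 5: x=1 → posterior Normal(29/124, 60/31)
obs 6: x=6 → posterior Normal(149/144, 5/3)
obs 7: x=4 → posterior Normal(229/164, 60/41)

k = 4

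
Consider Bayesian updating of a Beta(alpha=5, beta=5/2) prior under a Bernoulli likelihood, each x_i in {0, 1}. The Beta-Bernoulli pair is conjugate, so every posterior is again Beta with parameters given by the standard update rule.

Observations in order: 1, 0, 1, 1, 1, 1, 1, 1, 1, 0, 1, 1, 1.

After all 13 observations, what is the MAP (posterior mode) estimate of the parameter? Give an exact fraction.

30/37

obs 1: x=1 → posterior Beta(6, 5/2)
obs 2: x=0 → posterior Beta(6, 7/2)
obs 3: x=1 → posterior Beta(7, 7/2)
obs 4: x=1 → posterior Beta(8, 7/2)
obs 5: x=1 → posterior Beta(9, 7/2)
obs 6: x=1 → posterior Beta(10, 7/2)
obs 7: x=1 → posterior Beta(11, 7/2)
obs 8: x=1 → posterior Beta(12, 7/2)
obs 9: x=1 → posterior Beta(13, 7/2)
obs 10: x=0 → posterior Beta(13, 9/2)
obs 11: x=1 → posterior Beta(14, 9/2)
obs 12: x=1 → posterior Beta(15, 9/2)
obs 13: x=1 → posterior Beta(16, 9/2)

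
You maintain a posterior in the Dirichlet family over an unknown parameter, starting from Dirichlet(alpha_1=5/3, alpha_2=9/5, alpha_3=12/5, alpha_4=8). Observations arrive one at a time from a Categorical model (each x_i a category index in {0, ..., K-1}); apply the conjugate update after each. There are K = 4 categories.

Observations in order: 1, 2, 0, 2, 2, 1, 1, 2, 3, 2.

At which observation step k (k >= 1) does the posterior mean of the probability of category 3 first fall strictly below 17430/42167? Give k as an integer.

k = 6

obs 1: x=1 → posterior Dirichlet(5/3, 14/5, 12/5, 8)
obs 2: x=2 → posterior Dirichlet(5/3, 14/5, 17/5, 8)
obs 3: x=0 → posterior Dirichlet(8/3, 14/5, 17/5, 8)
obs 4: x=2 → posterior Dirichlet(8/3, 14/5, 22/5, 8)
obs 5: x=2 → posterior Dirichlet(8/3, 14/5, 27/5, 8)
obs 6: x=1 → posterior Dirichlet(8/3, 19/5, 27/5, 8)
obs 7: x=1 → posterior Dirichlet(8/3, 24/5, 27/5, 8)
obs 8: x=2 → posterior Dirichlet(8/3, 24/5, 32/5, 8)
obs 9: x=3 → posterior Dirichlet(8/3, 24/5, 32/5, 9)
obs 10: x=2 → posterior Dirichlet(8/3, 24/5, 37/5, 9)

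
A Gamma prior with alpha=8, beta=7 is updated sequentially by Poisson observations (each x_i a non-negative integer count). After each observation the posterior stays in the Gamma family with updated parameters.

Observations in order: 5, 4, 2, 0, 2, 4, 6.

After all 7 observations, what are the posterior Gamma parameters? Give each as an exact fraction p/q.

alpha=31, beta=14

obs 1: x=5 → posterior Gamma(13, 8)
obs 2: x=4 → posterior Gamma(17, 9)
obs 3: x=2 → posterior Gamma(19, 10)
obs 4: x=0 → posterior Gamma(19, 11)
obs 5: x=2 → posterior Gamma(21, 12)
obs 6: x=4 → posterior Gamma(25, 13)
obs 7: x=6 → posterior Gamma(31, 14)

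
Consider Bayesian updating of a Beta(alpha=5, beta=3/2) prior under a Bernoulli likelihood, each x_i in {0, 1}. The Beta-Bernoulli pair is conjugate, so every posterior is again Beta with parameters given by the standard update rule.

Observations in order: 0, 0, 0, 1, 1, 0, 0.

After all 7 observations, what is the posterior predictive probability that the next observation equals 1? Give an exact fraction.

obs 1: x=0 → posterior Beta(5, 5/2)
obs 2: x=0 → posterior Beta(5, 7/2)
obs 3: x=0 → posterior Beta(5, 9/2)
obs 4: x=1 → posterior Beta(6, 9/2)
obs 5: x=1 → posterior Beta(7, 9/2)
obs 6: x=0 → posterior Beta(7, 11/2)
obs 7: x=0 → posterior Beta(7, 13/2)

14/27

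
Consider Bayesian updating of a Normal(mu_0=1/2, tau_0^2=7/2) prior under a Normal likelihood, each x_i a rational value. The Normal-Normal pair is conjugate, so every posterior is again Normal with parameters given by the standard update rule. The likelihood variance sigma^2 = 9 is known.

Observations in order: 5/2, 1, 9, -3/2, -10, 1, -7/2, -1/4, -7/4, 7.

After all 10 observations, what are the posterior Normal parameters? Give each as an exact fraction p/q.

obs 1: x=5/2 → posterior Normal(53/50, 63/25)
obs 2: x=1 → posterior Normal(67/64, 63/32)
obs 3: x=9 → posterior Normal(193/78, 21/13)
obs 4: x=-3/2 → posterior Normal(43/23, 63/46)
obs 5: x=-10 → posterior Normal(16/53, 63/53)
obs 6: x=1 → posterior Normal(23/60, 21/20)
obs 7: x=-7/2 → posterior Normal(-3/134, 63/67)
obs 8: x=-1/4 → posterior Normal(-13/296, 63/74)
obs 9: x=-7/4 → posterior Normal(-31/162, 7/9)
obs 10: x=7 → posterior Normal(67/176, 63/88)

mu_0=67/176, tau_0^2=63/88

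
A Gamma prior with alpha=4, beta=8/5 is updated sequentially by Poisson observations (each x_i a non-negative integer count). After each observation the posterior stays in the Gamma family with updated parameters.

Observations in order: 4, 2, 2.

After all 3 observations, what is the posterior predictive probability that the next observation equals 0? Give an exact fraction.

21914624432020321/232218265089212416

obs 1: x=4 → posterior Gamma(8, 13/5)
obs 2: x=2 → posterior Gamma(10, 18/5)
obs 3: x=2 → posterior Gamma(12, 23/5)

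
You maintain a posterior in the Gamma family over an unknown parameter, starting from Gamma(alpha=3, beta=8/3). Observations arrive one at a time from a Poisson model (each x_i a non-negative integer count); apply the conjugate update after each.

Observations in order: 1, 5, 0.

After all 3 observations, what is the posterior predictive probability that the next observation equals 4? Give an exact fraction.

obs 1: x=1 → posterior Gamma(4, 11/3)
obs 2: x=5 → posterior Gamma(9, 14/3)
obs 3: x=0 → posterior Gamma(9, 17/3)

950956181629443/16384000000000000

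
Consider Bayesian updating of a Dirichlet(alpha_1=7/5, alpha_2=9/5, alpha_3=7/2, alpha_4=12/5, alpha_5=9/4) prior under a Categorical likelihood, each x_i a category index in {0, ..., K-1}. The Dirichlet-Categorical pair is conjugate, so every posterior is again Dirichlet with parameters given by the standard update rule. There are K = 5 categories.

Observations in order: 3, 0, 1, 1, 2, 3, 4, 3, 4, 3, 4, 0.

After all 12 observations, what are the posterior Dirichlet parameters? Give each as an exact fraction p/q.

alpha_1=17/5, alpha_2=19/5, alpha_3=9/2, alpha_4=32/5, alpha_5=21/4

obs 1: x=3 → posterior Dirichlet(7/5, 9/5, 7/2, 17/5, 9/4)
obs 2: x=0 → posterior Dirichlet(12/5, 9/5, 7/2, 17/5, 9/4)
obs 3: x=1 → posterior Dirichlet(12/5, 14/5, 7/2, 17/5, 9/4)
obs 4: x=1 → posterior Dirichlet(12/5, 19/5, 7/2, 17/5, 9/4)
obs 5: x=2 → posterior Dirichlet(12/5, 19/5, 9/2, 17/5, 9/4)
obs 6: x=3 → posterior Dirichlet(12/5, 19/5, 9/2, 22/5, 9/4)
obs 7: x=4 → posterior Dirichlet(12/5, 19/5, 9/2, 22/5, 13/4)
obs 8: x=3 → posterior Dirichlet(12/5, 19/5, 9/2, 27/5, 13/4)
obs 9: x=4 → posterior Dirichlet(12/5, 19/5, 9/2, 27/5, 17/4)
obs 10: x=3 → posterior Dirichlet(12/5, 19/5, 9/2, 32/5, 17/4)
obs 11: x=4 → posterior Dirichlet(12/5, 19/5, 9/2, 32/5, 21/4)
obs 12: x=0 → posterior Dirichlet(17/5, 19/5, 9/2, 32/5, 21/4)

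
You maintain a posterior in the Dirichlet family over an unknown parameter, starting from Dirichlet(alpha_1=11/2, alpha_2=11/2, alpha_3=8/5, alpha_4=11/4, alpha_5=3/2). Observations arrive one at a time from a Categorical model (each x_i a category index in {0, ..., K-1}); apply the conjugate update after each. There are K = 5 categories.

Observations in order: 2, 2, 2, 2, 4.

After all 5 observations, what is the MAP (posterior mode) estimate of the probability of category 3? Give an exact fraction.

obs 1: x=2 → posterior Dirichlet(11/2, 11/2, 13/5, 11/4, 3/2)
obs 2: x=2 → posterior Dirichlet(11/2, 11/2, 18/5, 11/4, 3/2)
obs 3: x=2 → posterior Dirichlet(11/2, 11/2, 23/5, 11/4, 3/2)
obs 4: x=2 → posterior Dirichlet(11/2, 11/2, 28/5, 11/4, 3/2)
obs 5: x=4 → posterior Dirichlet(11/2, 11/2, 28/5, 11/4, 5/2)

35/337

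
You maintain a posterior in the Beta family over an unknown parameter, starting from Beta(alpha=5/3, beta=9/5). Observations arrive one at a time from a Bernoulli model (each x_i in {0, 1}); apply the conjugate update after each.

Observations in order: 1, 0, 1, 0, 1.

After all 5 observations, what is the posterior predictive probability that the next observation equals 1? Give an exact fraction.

obs 1: x=1 → posterior Beta(8/3, 9/5)
obs 2: x=0 → posterior Beta(8/3, 14/5)
obs 3: x=1 → posterior Beta(11/3, 14/5)
obs 4: x=0 → posterior Beta(11/3, 19/5)
obs 5: x=1 → posterior Beta(14/3, 19/5)

70/127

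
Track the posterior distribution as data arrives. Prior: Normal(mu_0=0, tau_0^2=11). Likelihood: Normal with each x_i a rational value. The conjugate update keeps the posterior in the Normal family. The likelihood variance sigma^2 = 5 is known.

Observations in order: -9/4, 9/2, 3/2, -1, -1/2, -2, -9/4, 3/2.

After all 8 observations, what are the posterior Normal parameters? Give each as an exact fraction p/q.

obs 1: x=-9/4 → posterior Normal(-99/64, 55/16)
obs 2: x=9/2 → posterior Normal(11/12, 55/27)
obs 3: x=3/2 → posterior Normal(165/152, 55/38)
obs 4: x=-1 → posterior Normal(121/196, 55/49)
obs 5: x=-1/2 → posterior Normal(33/80, 11/12)
obs 6: x=-2 → posterior Normal(11/284, 55/71)
obs 7: x=-9/4 → posterior Normal(-11/41, 55/82)
obs 8: x=3/2 → posterior Normal(-11/186, 55/93)

mu_0=-11/186, tau_0^2=55/93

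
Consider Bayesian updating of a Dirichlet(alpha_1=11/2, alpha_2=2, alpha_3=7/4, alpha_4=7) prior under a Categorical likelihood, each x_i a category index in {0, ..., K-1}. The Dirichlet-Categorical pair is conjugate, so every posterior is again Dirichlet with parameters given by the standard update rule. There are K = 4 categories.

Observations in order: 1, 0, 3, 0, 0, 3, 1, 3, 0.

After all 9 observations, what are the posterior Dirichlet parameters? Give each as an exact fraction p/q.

alpha_1=19/2, alpha_2=4, alpha_3=7/4, alpha_4=10

obs 1: x=1 → posterior Dirichlet(11/2, 3, 7/4, 7)
obs 2: x=0 → posterior Dirichlet(13/2, 3, 7/4, 7)
obs 3: x=3 → posterior Dirichlet(13/2, 3, 7/4, 8)
obs 4: x=0 → posterior Dirichlet(15/2, 3, 7/4, 8)
obs 5: x=0 → posterior Dirichlet(17/2, 3, 7/4, 8)
obs 6: x=3 → posterior Dirichlet(17/2, 3, 7/4, 9)
obs 7: x=1 → posterior Dirichlet(17/2, 4, 7/4, 9)
obs 8: x=3 → posterior Dirichlet(17/2, 4, 7/4, 10)
obs 9: x=0 → posterior Dirichlet(19/2, 4, 7/4, 10)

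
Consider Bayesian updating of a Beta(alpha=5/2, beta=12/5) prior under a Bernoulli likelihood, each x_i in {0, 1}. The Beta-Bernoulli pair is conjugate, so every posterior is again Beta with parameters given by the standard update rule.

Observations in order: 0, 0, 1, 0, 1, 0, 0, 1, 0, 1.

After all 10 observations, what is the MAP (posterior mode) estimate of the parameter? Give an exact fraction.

obs 1: x=0 → posterior Beta(5/2, 17/5)
obs 2: x=0 → posterior Beta(5/2, 22/5)
obs 3: x=1 → posterior Beta(7/2, 22/5)
obs 4: x=0 → posterior Beta(7/2, 27/5)
obs 5: x=1 → posterior Beta(9/2, 27/5)
obs 6: x=0 → posterior Beta(9/2, 32/5)
obs 7: x=0 → posterior Beta(9/2, 37/5)
obs 8: x=1 → posterior Beta(11/2, 37/5)
obs 9: x=0 → posterior Beta(11/2, 42/5)
obs 10: x=1 → posterior Beta(13/2, 42/5)

55/129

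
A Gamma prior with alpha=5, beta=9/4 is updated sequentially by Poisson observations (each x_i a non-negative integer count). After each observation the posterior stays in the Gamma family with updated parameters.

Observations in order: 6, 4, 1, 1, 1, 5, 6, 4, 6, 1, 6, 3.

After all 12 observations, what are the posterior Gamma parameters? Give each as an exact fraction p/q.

obs 1: x=6 → posterior Gamma(11, 13/4)
obs 2: x=4 → posterior Gamma(15, 17/4)
obs 3: x=1 → posterior Gamma(16, 21/4)
obs 4: x=1 → posterior Gamma(17, 25/4)
obs 5: x=1 → posterior Gamma(18, 29/4)
obs 6: x=5 → posterior Gamma(23, 33/4)
obs 7: x=6 → posterior Gamma(29, 37/4)
obs 8: x=4 → posterior Gamma(33, 41/4)
obs 9: x=6 → posterior Gamma(39, 45/4)
obs 10: x=1 → posterior Gamma(40, 49/4)
obs 11: x=6 → posterior Gamma(46, 53/4)
obs 12: x=3 → posterior Gamma(49, 57/4)

alpha=49, beta=57/4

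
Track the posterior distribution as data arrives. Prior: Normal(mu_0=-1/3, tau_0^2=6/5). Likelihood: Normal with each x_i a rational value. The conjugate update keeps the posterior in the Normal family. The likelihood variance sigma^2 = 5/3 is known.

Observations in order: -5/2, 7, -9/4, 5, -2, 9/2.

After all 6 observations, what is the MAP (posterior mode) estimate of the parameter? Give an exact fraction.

1003/798

obs 1: x=-5/2 → posterior Normal(-160/129, 30/43)
obs 2: x=7 → posterior Normal(218/183, 30/61)
obs 3: x=-9/4 → posterior Normal(193/474, 30/79)
obs 4: x=5 → posterior Normal(733/582, 30/97)
obs 5: x=-2 → posterior Normal(517/690, 6/23)
obs 6: x=9/2 → posterior Normal(1003/798, 30/133)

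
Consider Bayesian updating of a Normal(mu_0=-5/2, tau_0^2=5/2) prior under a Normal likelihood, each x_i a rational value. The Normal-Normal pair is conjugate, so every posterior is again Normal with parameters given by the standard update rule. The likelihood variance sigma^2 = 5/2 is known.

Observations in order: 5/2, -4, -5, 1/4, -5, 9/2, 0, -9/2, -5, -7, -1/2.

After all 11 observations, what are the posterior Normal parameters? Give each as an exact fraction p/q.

obs 1: x=5/2 → posterior Normal(0, 5/4)
obs 2: x=-4 → posterior Normal(-4/3, 5/6)
obs 3: x=-5 → posterior Normal(-9/4, 5/8)
obs 4: x=1/4 → posterior Normal(-7/4, 1/2)
obs 5: x=-5 → posterior Normal(-55/24, 5/12)
obs 6: x=9/2 → posterior Normal(-37/28, 5/14)
obs 7: x=0 → posterior Normal(-37/32, 5/16)
obs 8: x=-9/2 → posterior Normal(-55/36, 5/18)
obs 9: x=-5 → posterior Normal(-15/8, 1/4)
obs 10: x=-7 → posterior Normal(-103/44, 5/22)
obs 11: x=-1/2 → posterior Normal(-35/16, 5/24)

mu_0=-35/16, tau_0^2=5/24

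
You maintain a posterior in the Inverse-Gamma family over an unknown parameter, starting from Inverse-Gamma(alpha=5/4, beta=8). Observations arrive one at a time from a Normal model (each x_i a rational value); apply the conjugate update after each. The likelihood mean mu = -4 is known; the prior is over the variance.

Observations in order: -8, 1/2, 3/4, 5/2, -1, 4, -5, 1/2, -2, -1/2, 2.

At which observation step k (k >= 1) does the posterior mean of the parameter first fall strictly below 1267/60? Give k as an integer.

obs 1: x=-8 → posterior Inverse-Gamma(7/4, 16)
obs 2: x=1/2 → posterior Inverse-Gamma(9/4, 209/8)
obs 3: x=3/4 → posterior Inverse-Gamma(11/4, 1197/32)
obs 4: x=5/2 → posterior Inverse-Gamma(13/4, 1873/32)
obs 5: x=-1 → posterior Inverse-Gamma(15/4, 2017/32)
obs 6: x=4 → posterior Inverse-Gamma(17/4, 3041/32)
obs 7: x=-5 → posterior Inverse-Gamma(19/4, 3057/32)
obs 8: x=1/2 → posterior Inverse-Gamma(21/4, 3381/32)
obs 9: x=-2 → posterior Inverse-Gamma(23/4, 3445/32)
obs 10: x=-1/2 → posterior Inverse-Gamma(25/4, 3641/32)
obs 11: x=2 → posterior Inverse-Gamma(27/4, 4217/32)

k = 2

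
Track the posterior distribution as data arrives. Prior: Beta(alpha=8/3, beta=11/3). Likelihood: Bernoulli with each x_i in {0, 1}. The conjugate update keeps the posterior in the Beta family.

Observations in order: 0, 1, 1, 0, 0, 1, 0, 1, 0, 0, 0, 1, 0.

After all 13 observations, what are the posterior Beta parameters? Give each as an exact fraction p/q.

alpha=23/3, beta=35/3

obs 1: x=0 → posterior Beta(8/3, 14/3)
obs 2: x=1 → posterior Beta(11/3, 14/3)
obs 3: x=1 → posterior Beta(14/3, 14/3)
obs 4: x=0 → posterior Beta(14/3, 17/3)
obs 5: x=0 → posterior Beta(14/3, 20/3)
obs 6: x=1 → posterior Beta(17/3, 20/3)
obs 7: x=0 → posterior Beta(17/3, 23/3)
obs 8: x=1 → posterior Beta(20/3, 23/3)
obs 9: x=0 → posterior Beta(20/3, 26/3)
obs 10: x=0 → posterior Beta(20/3, 29/3)
obs 11: x=0 → posterior Beta(20/3, 32/3)
obs 12: x=1 → posterior Beta(23/3, 32/3)
obs 13: x=0 → posterior Beta(23/3, 35/3)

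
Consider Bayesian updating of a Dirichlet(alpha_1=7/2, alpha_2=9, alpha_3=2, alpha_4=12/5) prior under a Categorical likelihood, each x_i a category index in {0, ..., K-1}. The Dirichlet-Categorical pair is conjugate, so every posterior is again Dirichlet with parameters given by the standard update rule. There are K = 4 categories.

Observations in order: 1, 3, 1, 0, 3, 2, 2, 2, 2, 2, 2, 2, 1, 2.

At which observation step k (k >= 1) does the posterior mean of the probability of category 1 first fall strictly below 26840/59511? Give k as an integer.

obs 1: x=1 → posterior Dirichlet(7/2, 10, 2, 12/5)
obs 2: x=3 → posterior Dirichlet(7/2, 10, 2, 17/5)
obs 3: x=1 → posterior Dirichlet(7/2, 11, 2, 17/5)
obs 4: x=0 → posterior Dirichlet(9/2, 11, 2, 17/5)
obs 5: x=3 → posterior Dirichlet(9/2, 11, 2, 22/5)
obs 6: x=2 → posterior Dirichlet(9/2, 11, 3, 22/5)
obs 7: x=2 → posterior Dirichlet(9/2, 11, 4, 22/5)
obs 8: x=2 → posterior Dirichlet(9/2, 11, 5, 22/5)
obs 9: x=2 → posterior Dirichlet(9/2, 11, 6, 22/5)
obs 10: x=2 → posterior Dirichlet(9/2, 11, 7, 22/5)
obs 11: x=2 → posterior Dirichlet(9/2, 11, 8, 22/5)
obs 12: x=2 → posterior Dirichlet(9/2, 11, 9, 22/5)
obs 13: x=1 → posterior Dirichlet(9/2, 12, 9, 22/5)
obs 14: x=2 → posterior Dirichlet(9/2, 12, 10, 22/5)

k = 8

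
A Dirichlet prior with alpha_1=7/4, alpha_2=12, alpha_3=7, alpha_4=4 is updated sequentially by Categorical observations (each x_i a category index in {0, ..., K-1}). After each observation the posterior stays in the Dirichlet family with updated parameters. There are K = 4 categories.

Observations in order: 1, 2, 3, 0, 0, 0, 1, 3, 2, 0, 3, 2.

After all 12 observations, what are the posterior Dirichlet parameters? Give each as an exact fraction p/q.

alpha_1=23/4, alpha_2=14, alpha_3=10, alpha_4=7

obs 1: x=1 → posterior Dirichlet(7/4, 13, 7, 4)
obs 2: x=2 → posterior Dirichlet(7/4, 13, 8, 4)
obs 3: x=3 → posterior Dirichlet(7/4, 13, 8, 5)
obs 4: x=0 → posterior Dirichlet(11/4, 13, 8, 5)
obs 5: x=0 → posterior Dirichlet(15/4, 13, 8, 5)
obs 6: x=0 → posterior Dirichlet(19/4, 13, 8, 5)
obs 7: x=1 → posterior Dirichlet(19/4, 14, 8, 5)
obs 8: x=3 → posterior Dirichlet(19/4, 14, 8, 6)
obs 9: x=2 → posterior Dirichlet(19/4, 14, 9, 6)
obs 10: x=0 → posterior Dirichlet(23/4, 14, 9, 6)
obs 11: x=3 → posterior Dirichlet(23/4, 14, 9, 7)
obs 12: x=2 → posterior Dirichlet(23/4, 14, 10, 7)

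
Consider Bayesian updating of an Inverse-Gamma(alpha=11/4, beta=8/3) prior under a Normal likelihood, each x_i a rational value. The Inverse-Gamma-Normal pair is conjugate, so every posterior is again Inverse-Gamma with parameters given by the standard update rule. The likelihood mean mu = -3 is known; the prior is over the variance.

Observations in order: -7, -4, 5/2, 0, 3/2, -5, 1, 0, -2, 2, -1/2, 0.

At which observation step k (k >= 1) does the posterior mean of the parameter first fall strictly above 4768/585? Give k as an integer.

obs 1: x=-7 → posterior Inverse-Gamma(13/4, 32/3)
obs 2: x=-4 → posterior Inverse-Gamma(15/4, 67/6)
obs 3: x=5/2 → posterior Inverse-Gamma(17/4, 631/24)
obs 4: x=0 → posterior Inverse-Gamma(19/4, 739/24)
obs 5: x=3/2 → posterior Inverse-Gamma(21/4, 491/12)
obs 6: x=-5 → posterior Inverse-Gamma(23/4, 515/12)
obs 7: x=1 → posterior Inverse-Gamma(25/4, 611/12)
obs 8: x=0 → posterior Inverse-Gamma(27/4, 665/12)
obs 9: x=-2 → posterior Inverse-Gamma(29/4, 671/12)
obs 10: x=2 → posterior Inverse-Gamma(31/4, 821/12)
obs 11: x=-1/2 → posterior Inverse-Gamma(33/4, 1717/24)
obs 12: x=0 → posterior Inverse-Gamma(35/4, 1825/24)

k = 4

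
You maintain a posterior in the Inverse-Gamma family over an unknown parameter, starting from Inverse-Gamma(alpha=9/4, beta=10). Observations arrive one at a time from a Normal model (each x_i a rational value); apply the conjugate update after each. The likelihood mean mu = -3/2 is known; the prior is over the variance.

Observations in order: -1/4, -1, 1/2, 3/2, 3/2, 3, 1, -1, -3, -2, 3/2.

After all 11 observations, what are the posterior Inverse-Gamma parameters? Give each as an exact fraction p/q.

obs 1: x=-1/4 → posterior Inverse-Gamma(11/4, 345/32)
obs 2: x=-1 → posterior Inverse-Gamma(13/4, 349/32)
obs 3: x=1/2 → posterior Inverse-Gamma(15/4, 413/32)
obs 4: x=3/2 → posterior Inverse-Gamma(17/4, 557/32)
obs 5: x=3/2 → posterior Inverse-Gamma(19/4, 701/32)
obs 6: x=3 → posterior Inverse-Gamma(21/4, 1025/32)
obs 7: x=1 → posterior Inverse-Gamma(23/4, 1125/32)
obs 8: x=-1 → posterior Inverse-Gamma(25/4, 1129/32)
obs 9: x=-3 → posterior Inverse-Gamma(27/4, 1165/32)
obs 10: x=-2 → posterior Inverse-Gamma(29/4, 1169/32)
obs 11: x=3/2 → posterior Inverse-Gamma(31/4, 1313/32)

alpha=31/4, beta=1313/32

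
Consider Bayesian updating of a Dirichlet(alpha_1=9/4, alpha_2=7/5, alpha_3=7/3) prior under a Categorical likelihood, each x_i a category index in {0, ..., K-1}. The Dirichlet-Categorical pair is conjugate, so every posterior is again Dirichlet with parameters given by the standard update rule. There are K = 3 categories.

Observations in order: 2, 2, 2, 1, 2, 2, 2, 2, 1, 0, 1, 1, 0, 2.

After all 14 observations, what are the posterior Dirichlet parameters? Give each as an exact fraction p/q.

alpha_1=17/4, alpha_2=27/5, alpha_3=31/3

obs 1: x=2 → posterior Dirichlet(9/4, 7/5, 10/3)
obs 2: x=2 → posterior Dirichlet(9/4, 7/5, 13/3)
obs 3: x=2 → posterior Dirichlet(9/4, 7/5, 16/3)
obs 4: x=1 → posterior Dirichlet(9/4, 12/5, 16/3)
obs 5: x=2 → posterior Dirichlet(9/4, 12/5, 19/3)
obs 6: x=2 → posterior Dirichlet(9/4, 12/5, 22/3)
obs 7: x=2 → posterior Dirichlet(9/4, 12/5, 25/3)
obs 8: x=2 → posterior Dirichlet(9/4, 12/5, 28/3)
obs 9: x=1 → posterior Dirichlet(9/4, 17/5, 28/3)
obs 10: x=0 → posterior Dirichlet(13/4, 17/5, 28/3)
obs 11: x=1 → posterior Dirichlet(13/4, 22/5, 28/3)
obs 12: x=1 → posterior Dirichlet(13/4, 27/5, 28/3)
obs 13: x=0 → posterior Dirichlet(17/4, 27/5, 28/3)
obs 14: x=2 → posterior Dirichlet(17/4, 27/5, 31/3)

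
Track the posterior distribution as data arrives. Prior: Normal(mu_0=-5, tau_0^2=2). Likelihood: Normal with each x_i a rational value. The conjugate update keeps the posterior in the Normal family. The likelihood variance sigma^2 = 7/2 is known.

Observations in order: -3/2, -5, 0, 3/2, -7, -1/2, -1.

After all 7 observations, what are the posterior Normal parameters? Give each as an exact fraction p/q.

obs 1: x=-3/2 → posterior Normal(-41/11, 14/11)
obs 2: x=-5 → posterior Normal(-61/15, 14/15)
obs 3: x=0 → posterior Normal(-61/19, 14/19)
obs 4: x=3/2 → posterior Normal(-55/23, 14/23)
obs 5: x=-7 → posterior Normal(-83/27, 14/27)
obs 6: x=-1/2 → posterior Normal(-85/31, 14/31)
obs 7: x=-1 → posterior Normal(-89/35, 2/5)

mu_0=-89/35, tau_0^2=2/5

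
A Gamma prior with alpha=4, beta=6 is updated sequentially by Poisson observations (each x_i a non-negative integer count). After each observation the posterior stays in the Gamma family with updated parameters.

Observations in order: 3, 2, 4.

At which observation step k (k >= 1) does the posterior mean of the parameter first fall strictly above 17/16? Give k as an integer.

obs 1: x=3 → posterior Gamma(7, 7)
obs 2: x=2 → posterior Gamma(9, 8)
obs 3: x=4 → posterior Gamma(13, 9)

k = 2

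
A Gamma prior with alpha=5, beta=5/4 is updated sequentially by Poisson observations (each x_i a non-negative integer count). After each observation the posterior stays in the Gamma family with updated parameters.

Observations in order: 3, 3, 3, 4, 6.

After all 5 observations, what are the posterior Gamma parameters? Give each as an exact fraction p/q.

alpha=24, beta=25/4

obs 1: x=3 → posterior Gamma(8, 9/4)
obs 2: x=3 → posterior Gamma(11, 13/4)
obs 3: x=3 → posterior Gamma(14, 17/4)
obs 4: x=4 → posterior Gamma(18, 21/4)
obs 5: x=6 → posterior Gamma(24, 25/4)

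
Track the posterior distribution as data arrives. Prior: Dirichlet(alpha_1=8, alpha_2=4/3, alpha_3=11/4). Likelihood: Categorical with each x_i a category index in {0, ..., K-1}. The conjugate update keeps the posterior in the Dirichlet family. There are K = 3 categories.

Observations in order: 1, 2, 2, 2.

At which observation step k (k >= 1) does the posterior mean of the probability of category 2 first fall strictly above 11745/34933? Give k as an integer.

k = 4

obs 1: x=1 → posterior Dirichlet(8, 7/3, 11/4)
obs 2: x=2 → posterior Dirichlet(8, 7/3, 15/4)
obs 3: x=2 → posterior Dirichlet(8, 7/3, 19/4)
obs 4: x=2 → posterior Dirichlet(8, 7/3, 23/4)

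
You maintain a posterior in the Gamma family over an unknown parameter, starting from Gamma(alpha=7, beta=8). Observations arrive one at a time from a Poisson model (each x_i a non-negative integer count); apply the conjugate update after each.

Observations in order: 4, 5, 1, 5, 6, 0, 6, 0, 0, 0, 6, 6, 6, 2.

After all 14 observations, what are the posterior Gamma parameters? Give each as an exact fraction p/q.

alpha=54, beta=22

obs 1: x=4 → posterior Gamma(11, 9)
obs 2: x=5 → posterior Gamma(16, 10)
obs 3: x=1 → posterior Gamma(17, 11)
obs 4: x=5 → posterior Gamma(22, 12)
obs 5: x=6 → posterior Gamma(28, 13)
obs 6: x=0 → posterior Gamma(28, 14)
obs 7: x=6 → posterior Gamma(34, 15)
obs 8: x=0 → posterior Gamma(34, 16)
obs 9: x=0 → posterior Gamma(34, 17)
obs 10: x=0 → posterior Gamma(34, 18)
obs 11: x=6 → posterior Gamma(40, 19)
obs 12: x=6 → posterior Gamma(46, 20)
obs 13: x=6 → posterior Gamma(52, 21)
obs 14: x=2 → posterior Gamma(54, 22)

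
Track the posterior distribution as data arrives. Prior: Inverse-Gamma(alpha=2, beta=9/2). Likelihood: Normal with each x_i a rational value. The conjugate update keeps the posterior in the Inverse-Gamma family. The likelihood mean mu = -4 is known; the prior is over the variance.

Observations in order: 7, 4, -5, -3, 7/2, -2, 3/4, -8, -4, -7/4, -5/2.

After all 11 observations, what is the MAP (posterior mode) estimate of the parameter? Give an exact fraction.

obs 1: x=7 → posterior Inverse-Gamma(5/2, 65)
obs 2: x=4 → posterior Inverse-Gamma(3, 97)
obs 3: x=-5 → posterior Inverse-Gamma(7/2, 195/2)
obs 4: x=-3 → posterior Inverse-Gamma(4, 98)
obs 5: x=7/2 → posterior Inverse-Gamma(9/2, 1009/8)
obs 6: x=-2 → posterior Inverse-Gamma(5, 1025/8)
obs 7: x=3/4 → posterior Inverse-Gamma(11/2, 4461/32)
obs 8: x=-8 → posterior Inverse-Gamma(6, 4717/32)
obs 9: x=-4 → posterior Inverse-Gamma(13/2, 4717/32)
obs 10: x=-7/4 → posterior Inverse-Gamma(7, 2399/16)
obs 11: x=-5/2 → posterior Inverse-Gamma(15/2, 2417/16)

2417/136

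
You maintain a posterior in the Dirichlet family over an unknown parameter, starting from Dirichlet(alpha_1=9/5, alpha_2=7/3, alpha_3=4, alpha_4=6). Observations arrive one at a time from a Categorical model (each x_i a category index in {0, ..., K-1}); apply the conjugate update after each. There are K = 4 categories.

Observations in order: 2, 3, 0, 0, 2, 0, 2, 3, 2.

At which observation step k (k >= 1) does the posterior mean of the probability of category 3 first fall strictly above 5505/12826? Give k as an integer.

obs 1: x=2 → posterior Dirichlet(9/5, 7/3, 5, 6)
obs 2: x=3 → posterior Dirichlet(9/5, 7/3, 5, 7)
obs 3: x=0 → posterior Dirichlet(14/5, 7/3, 5, 7)
obs 4: x=0 → posterior Dirichlet(19/5, 7/3, 5, 7)
obs 5: x=2 → posterior Dirichlet(19/5, 7/3, 6, 7)
obs 6: x=0 → posterior Dirichlet(24/5, 7/3, 6, 7)
obs 7: x=2 → posterior Dirichlet(24/5, 7/3, 7, 7)
obs 8: x=3 → posterior Dirichlet(24/5, 7/3, 7, 8)
obs 9: x=2 → posterior Dirichlet(24/5, 7/3, 8, 8)

k = 2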